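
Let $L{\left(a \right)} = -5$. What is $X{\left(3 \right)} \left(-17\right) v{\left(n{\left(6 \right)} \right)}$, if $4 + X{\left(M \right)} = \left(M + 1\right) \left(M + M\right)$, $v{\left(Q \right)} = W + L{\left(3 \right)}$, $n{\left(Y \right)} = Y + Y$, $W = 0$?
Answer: $1700$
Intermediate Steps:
$n{\left(Y \right)} = 2 Y$
$v{\left(Q \right)} = -5$ ($v{\left(Q \right)} = 0 - 5 = -5$)
$X{\left(M \right)} = -4 + 2 M \left(1 + M\right)$ ($X{\left(M \right)} = -4 + \left(M + 1\right) \left(M + M\right) = -4 + \left(1 + M\right) 2 M = -4 + 2 M \left(1 + M\right)$)
$X{\left(3 \right)} \left(-17\right) v{\left(n{\left(6 \right)} \right)} = \left(-4 + 2 \cdot 3 + 2 \cdot 3^{2}\right) \left(-17\right) \left(-5\right) = \left(-4 + 6 + 2 \cdot 9\right) \left(-17\right) \left(-5\right) = \left(-4 + 6 + 18\right) \left(-17\right) \left(-5\right) = 20 \left(-17\right) \left(-5\right) = \left(-340\right) \left(-5\right) = 1700$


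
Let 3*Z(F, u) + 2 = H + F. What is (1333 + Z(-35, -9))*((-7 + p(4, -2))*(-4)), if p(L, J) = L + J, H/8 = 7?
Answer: 80360/3 ≈ 26787.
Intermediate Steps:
H = 56 (H = 8*7 = 56)
Z(F, u) = 18 + F/3 (Z(F, u) = -2/3 + (56 + F)/3 = -2/3 + (56/3 + F/3) = 18 + F/3)
p(L, J) = J + L
(1333 + Z(-35, -9))*((-7 + p(4, -2))*(-4)) = (1333 + (18 + (1/3)*(-35)))*((-7 + (-2 + 4))*(-4)) = (1333 + (18 - 35/3))*((-7 + 2)*(-4)) = (1333 + 19/3)*(-5*(-4)) = (4018/3)*20 = 80360/3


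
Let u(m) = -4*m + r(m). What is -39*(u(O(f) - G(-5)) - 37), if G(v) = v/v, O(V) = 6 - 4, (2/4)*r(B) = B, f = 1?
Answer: 1521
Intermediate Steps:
r(B) = 2*B
O(V) = 2
G(v) = 1
u(m) = -2*m (u(m) = -4*m + 2*m = -2*m)
-39*(u(O(f) - G(-5)) - 37) = -39*(-2*(2 - 1*1) - 37) = -39*(-2*(2 - 1) - 37) = -39*(-2*1 - 37) = -39*(-2 - 37) = -39*(-39) = 1521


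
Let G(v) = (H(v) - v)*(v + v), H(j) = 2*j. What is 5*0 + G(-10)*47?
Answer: 9400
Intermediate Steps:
G(v) = 2*v² (G(v) = (2*v - v)*(v + v) = v*(2*v) = 2*v²)
5*0 + G(-10)*47 = 5*0 + (2*(-10)²)*47 = 0 + (2*100)*47 = 0 + 200*47 = 0 + 9400 = 9400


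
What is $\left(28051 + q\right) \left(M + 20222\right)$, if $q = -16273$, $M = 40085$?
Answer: $710295846$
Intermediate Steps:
$\left(28051 + q\right) \left(M + 20222\right) = \left(28051 - 16273\right) \left(40085 + 20222\right) = 11778 \cdot 60307 = 710295846$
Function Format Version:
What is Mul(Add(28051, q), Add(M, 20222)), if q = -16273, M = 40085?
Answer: 710295846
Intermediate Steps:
Mul(Add(28051, q), Add(M, 20222)) = Mul(Add(28051, -16273), Add(40085, 20222)) = Mul(11778, 60307) = 710295846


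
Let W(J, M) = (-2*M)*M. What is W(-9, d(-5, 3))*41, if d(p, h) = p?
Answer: -2050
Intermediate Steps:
W(J, M) = -2*M²
W(-9, d(-5, 3))*41 = -2*(-5)²*41 = -2*25*41 = -50*41 = -2050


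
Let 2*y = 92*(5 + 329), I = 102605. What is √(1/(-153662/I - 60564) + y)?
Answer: √593324015021567747628726/6214322882 ≈ 123.95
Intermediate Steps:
y = 15364 (y = (92*(5 + 329))/2 = (92*334)/2 = (½)*30728 = 15364)
√(1/(-153662/I - 60564) + y) = √(1/(-153662/102605 - 60564) + 15364) = √(1/(-6214322882/102605) + 15364) = √(-102605/6214322882 + 15364) = √(95476856656443/6214322882) = √593324015021567747628726/6214322882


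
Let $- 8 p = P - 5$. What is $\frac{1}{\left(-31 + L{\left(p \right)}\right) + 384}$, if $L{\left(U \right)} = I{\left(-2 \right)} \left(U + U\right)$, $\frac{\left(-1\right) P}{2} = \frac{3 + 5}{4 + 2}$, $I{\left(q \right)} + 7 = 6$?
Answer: $\frac{12}{4213} \approx 0.0028483$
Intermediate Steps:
$I{\left(q \right)} = -1$ ($I{\left(q \right)} = -7 + 6 = -1$)
$P = - \frac{8}{3}$ ($P = - 2 \frac{3 + 5}{4 + 2} = - 2 \cdot \frac{8}{6} = - 2 \cdot 8 \cdot \frac{1}{6} = \left(-2\right) \frac{4}{3} = - \frac{8}{3} \approx -2.6667$)
$p = \frac{23}{24}$ ($p = - \frac{- \frac{8}{3} - 5}{8} = \left(- \frac{1}{8}\right) \left(- \frac{23}{3}\right) = \frac{23}{24} \approx 0.95833$)
$L{\left(U \right)} = - 2 U$ ($L{\left(U \right)} = - (U + U) = - 2 U$)
$\frac{1}{\left(-31 + L{\left(p \right)}\right) + 384} = \frac{1}{\left(-31 - \frac{23}{12}\right) + 384} = \frac{1}{- \frac{395}{12} + 384} = \frac{1}{\frac{4213}{12}} = \frac{12}{4213}$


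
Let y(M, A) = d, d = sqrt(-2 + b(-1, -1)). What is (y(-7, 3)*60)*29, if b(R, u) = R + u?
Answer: 3480*I ≈ 3480.0*I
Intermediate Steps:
d = 2*I (d = sqrt(-2 + (-1 - 1)) = sqrt(-2 - 2) = sqrt(-4) = 2*I ≈ 2.0*I)
y(M, A) = 2*I
(y(-7, 3)*60)*29 = ((2*I)*60)*29 = (120*I)*29 = 3480*I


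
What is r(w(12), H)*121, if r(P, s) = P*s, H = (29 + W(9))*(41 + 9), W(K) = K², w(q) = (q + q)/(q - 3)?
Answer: 5324000/3 ≈ 1.7747e+6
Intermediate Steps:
w(q) = 2*q/(-3 + q) (w(q) = (2*q)/(-3 + q) = 2*q/(-3 + q))
H = 5500 (H = (29 + 9²)*(41 + 9) = (29 + 81)*50 = 110*50 = 5500)
r(w(12), H)*121 = ((2*12/(-3 + 12))*5500)*121 = ((2*12/9)*5500)*121 = ((2*12*(⅑))*5500)*121 = ((8/3)*5500)*121 = (44000/3)*121 = 5324000/3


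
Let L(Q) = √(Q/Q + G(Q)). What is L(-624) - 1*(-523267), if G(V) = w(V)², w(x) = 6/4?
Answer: 523267 + √13/2 ≈ 5.2327e+5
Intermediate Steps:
w(x) = 3/2 (w(x) = 6*(¼) = 3/2)
G(V) = 9/4 (G(V) = (3/2)² = 9/4)
L(Q) = √13/2 (L(Q) = √(Q/Q + 9/4) = √(1 + 9/4) = √(13/4) = √13/2)
L(-624) - 1*(-523267) = √13/2 - 1*(-523267) = √13/2 + 523267 = 523267 + √13/2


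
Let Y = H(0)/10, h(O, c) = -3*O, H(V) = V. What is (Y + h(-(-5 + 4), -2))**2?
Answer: 9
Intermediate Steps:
Y = 0 (Y = 0/10 = 0*(1/10) = 0)
(Y + h(-(-5 + 4), -2))**2 = (0 - (-3)*(-5 + 4))**2 = (0 - (-3)*(-1))**2 = (0 - 3*1)**2 = (0 - 3)**2 = (-3)**2 = 9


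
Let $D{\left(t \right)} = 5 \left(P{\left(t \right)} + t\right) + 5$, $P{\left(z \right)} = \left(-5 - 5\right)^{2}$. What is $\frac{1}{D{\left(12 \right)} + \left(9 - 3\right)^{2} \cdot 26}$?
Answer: $\frac{1}{1501} \approx 0.00066622$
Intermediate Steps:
$P{\left(z \right)} = 100$ ($P{\left(z \right)} = \left(-10\right)^{2} = 100$)
$D{\left(t \right)} = 505 + 5 t$ ($D{\left(t \right)} = 5 \left(100 + t\right) + 5 = \left(500 + 5 t\right) + 5 = 505 + 5 t$)
$\frac{1}{D{\left(12 \right)} + \left(9 - 3\right)^{2} \cdot 26} = \frac{1}{\left(505 + 5 \cdot 12\right) + \left(9 - 3\right)^{2} \cdot 26} = \frac{1}{\left(505 + 60\right) + 6^{2} \cdot 26} = \frac{1}{565 + 36 \cdot 26} = \frac{1}{565 + 936} = \frac{1}{1501}$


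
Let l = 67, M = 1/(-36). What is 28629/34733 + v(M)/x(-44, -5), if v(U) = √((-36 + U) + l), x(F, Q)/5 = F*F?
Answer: 28629/34733 + √1115/58080 ≈ 0.82483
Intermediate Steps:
M = -1/36 ≈ -0.027778
x(F, Q) = 5*F² (x(F, Q) = 5*(F*F) = 5*F²)
v(U) = √(31 + U) (v(U) = √((-36 + U) + 67) = √(31 + U))
28629/34733 + v(M)/x(-44, -5) = 28629/34733 + √(31 - 1/36)/((5*(-44)²)) = 28629*(1/34733) + √(1115/36)/((5*1936)) = 28629/34733 + (√1115/6)/9680 = 28629/34733 + (√1115/6)*(1/9680) = 28629/34733 + √1115/58080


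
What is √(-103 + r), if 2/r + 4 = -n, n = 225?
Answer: 3*I*√600209/229 ≈ 10.149*I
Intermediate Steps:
r = -2/229 (r = 2/(-4 - 1*225) = 2/(-4 - 225) = 2/(-229) = 2*(-1/229) = -2/229 ≈ -0.0087336)
√(-103 + r) = √(-103 - 2/229) = √(-23589/229) = 3*I*√600209/229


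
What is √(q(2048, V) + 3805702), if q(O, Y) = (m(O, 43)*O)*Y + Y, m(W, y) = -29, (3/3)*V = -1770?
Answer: 2*√27231943 ≈ 10437.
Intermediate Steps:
V = -1770
q(O, Y) = Y - 29*O*Y (q(O, Y) = (-29*O)*Y + Y = -29*O*Y + Y = Y - 29*O*Y)
√(q(2048, V) + 3805702) = √(-1770*(1 - 29*2048) + 3805702) = √(-1770*(1 - 59392) + 3805702) = √(-1770*(-59391) + 3805702) = √(105122070 + 3805702) = √108927772 = 2*√27231943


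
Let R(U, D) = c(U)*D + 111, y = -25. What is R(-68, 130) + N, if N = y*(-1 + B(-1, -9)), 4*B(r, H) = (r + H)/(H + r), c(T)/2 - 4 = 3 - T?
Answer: 78519/4 ≈ 19630.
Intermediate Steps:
c(T) = 14 - 2*T (c(T) = 8 + 2*(3 - T) = 8 + (6 - 2*T) = 14 - 2*T)
B(r, H) = 1/4 (B(r, H) = ((r + H)/(H + r))/4 = ((H + r)/(H + r))/4 = (1/4)*1 = 1/4)
R(U, D) = 111 + D*(14 - 2*U) (R(U, D) = (14 - 2*U)*D + 111 = D*(14 - 2*U) + 111 = 111 + D*(14 - 2*U))
N = 75/4 (N = -25*(-1 + 1/4) = -25*(-3/4) = 75/4 ≈ 18.750)
R(-68, 130) + N = (111 - 2*130*(-7 - 68)) + 75/4 = (111 - 2*130*(-75)) + 75/4 = (111 + 19500) + 75/4 = 19611 + 75/4 = 78519/4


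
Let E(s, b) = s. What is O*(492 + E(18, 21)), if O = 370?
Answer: 188700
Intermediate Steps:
O*(492 + E(18, 21)) = 370*(492 + 18) = 370*510 = 188700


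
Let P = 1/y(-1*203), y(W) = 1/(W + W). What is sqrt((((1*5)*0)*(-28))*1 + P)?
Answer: I*sqrt(406) ≈ 20.149*I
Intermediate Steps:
y(W) = 1/(2*W)
P = -406 (P = 1/(1/(2*((-1*203)))) = 1/((1/2)/(-203)) = 1/((1/2)*(-1/203)) = 1/(-1/406) = -406)
sqrt((((1*5)*0)*(-28))*1 + P) = sqrt((((1*5)*0)*(-28))*1 - 406) = sqrt(((5*0)*(-28))*1 - 406) = sqrt((0*(-28))*1 - 406) = sqrt(0*1 - 406) = sqrt(0 - 406) = sqrt(-406) = I*sqrt(406)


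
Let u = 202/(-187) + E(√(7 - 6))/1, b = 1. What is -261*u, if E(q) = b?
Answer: 3915/187 ≈ 20.936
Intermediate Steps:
E(q) = 1
u = -15/187 (u = 202/(-187) + 1/1 = 202*(-1/187) + 1*1 = -202/187 + 1 = -15/187 ≈ -0.080214)
-261*u = -261*(-15/187) = 3915/187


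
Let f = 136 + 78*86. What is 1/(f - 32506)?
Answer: -1/25662 ≈ -3.8968e-5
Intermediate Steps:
f = 6844 (f = 136 + 6708 = 6844)
1/(f - 32506) = 1/(6844 - 32506) = 1/(-25662) = -1/25662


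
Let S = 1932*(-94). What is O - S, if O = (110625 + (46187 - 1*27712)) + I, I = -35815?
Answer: 274893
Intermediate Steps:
O = 93285 (O = (110625 + (46187 - 1*27712)) - 35815 = (110625 + (46187 - 27712)) - 35815 = (110625 + 18475) - 35815 = 129100 - 35815 = 93285)
S = -181608
O - S = 93285 - 1*(-181608) = 93285 + 181608 = 274893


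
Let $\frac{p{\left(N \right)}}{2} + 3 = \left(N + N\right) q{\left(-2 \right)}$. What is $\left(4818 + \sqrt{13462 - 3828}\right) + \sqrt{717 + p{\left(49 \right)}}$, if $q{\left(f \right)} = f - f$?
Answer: $4818 + \sqrt{9634} + 3 \sqrt{79} \approx 4942.8$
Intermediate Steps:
$q{\left(f \right)} = 0$
$p{\left(N \right)} = -6$ ($p{\left(N \right)} = -6 + 2 \left(N + N\right) 0 = -6 + 2 \cdot 2 N 0 = -6 + 2 \cdot 0 = -6 + 0 = -6$)
$\left(4818 + \sqrt{13462 - 3828}\right) + \sqrt{717 + p{\left(49 \right)}} = \left(4818 + \sqrt{13462 - 3828}\right) + \sqrt{717 - 6} = \left(4818 + \sqrt{9634}\right) + \sqrt{711} = \left(4818 + \sqrt{9634}\right) + 3 \sqrt{79} = 4818 + \sqrt{9634} + 3 \sqrt{79}$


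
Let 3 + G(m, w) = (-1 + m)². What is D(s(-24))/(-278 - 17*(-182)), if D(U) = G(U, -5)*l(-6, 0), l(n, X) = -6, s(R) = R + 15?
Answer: -291/1408 ≈ -0.20668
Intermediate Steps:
s(R) = 15 + R
G(m, w) = -3 + (-1 + m)²
D(U) = 18 - 6*(-1 + U)² (D(U) = (-3 + (-1 + U)²)*(-6) = 18 - 6*(-1 + U)²)
D(s(-24))/(-278 - 17*(-182)) = (18 - 6*(-1 + (15 - 24))²)/(-278 - 17*(-182)) = (18 - 6*(-1 - 9)²)/(-278 + 3094) = (18 - 6*(-10)²)/2816 = (18 - 6*100)*(1/2816) = (18 - 600)*(1/2816) = -582*1/2816 = -291/1408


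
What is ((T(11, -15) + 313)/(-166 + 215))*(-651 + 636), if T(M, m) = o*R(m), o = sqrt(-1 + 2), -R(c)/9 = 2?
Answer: -4425/49 ≈ -90.306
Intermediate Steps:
R(c) = -18 (R(c) = -9*2 = -18)
o = 1 (o = sqrt(1) = 1)
T(M, m) = -18 (T(M, m) = 1*(-18) = -18)
((T(11, -15) + 313)/(-166 + 215))*(-651 + 636) = ((-18 + 313)/(-166 + 215))*(-651 + 636) = (295/49)*(-15) = -4425/49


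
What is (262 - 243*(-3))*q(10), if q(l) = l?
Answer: 9910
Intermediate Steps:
(262 - 243*(-3))*q(10) = (262 - 243*(-3))*10 = (262 + 729)*10 = 991*10 = 9910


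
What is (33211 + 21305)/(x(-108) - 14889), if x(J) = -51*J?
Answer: -308/53 ≈ -5.8113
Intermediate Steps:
(33211 + 21305)/(x(-108) - 14889) = (33211 + 21305)/(-51*(-108) - 14889) = 54516/(5508 - 14889) = 54516/(-9381) = 54516*(-1/9381) = -308/53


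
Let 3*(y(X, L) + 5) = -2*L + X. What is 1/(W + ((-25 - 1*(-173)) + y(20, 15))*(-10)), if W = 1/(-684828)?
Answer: -684828/956476441 ≈ -0.00071599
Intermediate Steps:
y(X, L) = -5 - 2*L/3 + X/3 (y(X, L) = -5 + (-2*L + X)/3 = -5 + (X - 2*L)/3 = -5 + (-2*L/3 + X/3) = -5 - 2*L/3 + X/3)
W = -1/684828 ≈ -1.4602e-6
1/(W + ((-25 - 1*(-173)) + y(20, 15))*(-10)) = 1/(-1/684828 + ((-25 - 1*(-173)) + (-5 - ⅔*15 + (⅓)*20))*(-10)) = 1/(-1/684828 + ((-25 + 173) + (-5 - 10 + 20/3))*(-10)) = 1/(-1/684828 + (148 - 25/3)*(-10)) = 1/(-1/684828 + (419/3)*(-10)) = 1/(-1/684828 - 4190/3) = 1/(-956476441/684828) = -684828/956476441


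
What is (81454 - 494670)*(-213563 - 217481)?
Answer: 178114277504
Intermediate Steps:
(81454 - 494670)*(-213563 - 217481) = -413216*(-431044) = 178114277504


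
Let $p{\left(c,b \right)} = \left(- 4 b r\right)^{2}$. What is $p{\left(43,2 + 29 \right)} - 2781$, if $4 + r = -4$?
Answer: $981283$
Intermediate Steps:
$r = -8$ ($r = -4 - 4 = -8$)
$p{\left(c,b \right)} = 1024 b^{2}$ ($p{\left(c,b \right)} = \left(- 4 b \left(-8\right)\right)^{2} = \left(32 b\right)^{2} = 1024 b^{2}$)
$p{\left(43,2 + 29 \right)} - 2781 = 1024 \left(2 + 29\right)^{2} - 2781 = 1024 \cdot 31^{2} - 2781 = 1024 \cdot 961 - 2781 = 984064 - 2781 = 981283$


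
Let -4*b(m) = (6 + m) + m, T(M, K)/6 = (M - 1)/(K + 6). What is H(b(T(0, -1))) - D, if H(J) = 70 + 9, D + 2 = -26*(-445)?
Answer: -11489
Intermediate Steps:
D = 11568 (D = -2 - 26*(-445) = -2 + 11570 = 11568)
T(M, K) = 6*(-1 + M)/(6 + K) (T(M, K) = 6*((M - 1)/(K + 6)) = 6*((-1 + M)/(6 + K)) = 6*(-1 + M)/(6 + K))
b(m) = -3/2 - m/2 (b(m) = -((6 + m) + m)/4 = -(6 + 2*m)/4 = -3/2 - m/2)
H(J) = 79
H(b(T(0, -1))) - D = 79 - 1*11568 = 79 - 11568 = -11489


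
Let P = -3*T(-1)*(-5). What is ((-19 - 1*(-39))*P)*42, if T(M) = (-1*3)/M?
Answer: 37800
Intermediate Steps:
T(M) = -3/M
P = 45 (P = -(-9)/(-1)*(-5) = -(-9)*(-1)*(-5) = -3*3*(-5) = -9*(-5) = 45)
((-19 - 1*(-39))*P)*42 = ((-19 - 1*(-39))*45)*42 = ((-19 + 39)*45)*42 = (20*45)*42 = 900*42 = 37800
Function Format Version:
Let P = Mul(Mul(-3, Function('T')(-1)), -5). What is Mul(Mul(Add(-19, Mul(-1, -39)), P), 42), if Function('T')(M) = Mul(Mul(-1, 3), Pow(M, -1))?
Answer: 37800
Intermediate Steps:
Function('T')(M) = Mul(-3, Pow(M, -1))
P = 45 (P = Mul(Mul(-3, Mul(-3, Pow(-1, -1))), -5) = Mul(Mul(-3, Mul(-3, -1)), -5) = Mul(Mul(-3, 3), -5) = Mul(-9, -5) = 45)
Mul(Mul(Add(-19, Mul(-1, -39)), P), 42) = Mul(Mul(Add(-19, Mul(-1, -39)), 45), 42) = Mul(Mul(Add(-19, 39), 45), 42) = Mul(Mul(20, 45), 42) = Mul(900, 42) = 37800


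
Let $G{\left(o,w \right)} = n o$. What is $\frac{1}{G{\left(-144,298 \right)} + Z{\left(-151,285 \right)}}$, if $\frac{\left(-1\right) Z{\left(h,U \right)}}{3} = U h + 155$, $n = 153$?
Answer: $\frac{1}{106608} \approx 9.3802 \cdot 10^{-6}$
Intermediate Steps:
$G{\left(o,w \right)} = 153 o$
$Z{\left(h,U \right)} = -465 - 3 U h$ ($Z{\left(h,U \right)} = - 3 \left(U h + 155\right) = - 3 \left(155 + U h\right) = -465 - 3 U h$)
$\frac{1}{G{\left(-144,298 \right)} + Z{\left(-151,285 \right)}} = \frac{1}{153 \left(-144\right) - \left(465 + 855 \left(-151\right)\right)} = \frac{1}{-22032 + \left(-465 + 129105\right)} = \frac{1}{-22032 + 128640} = \frac{1}{106608}$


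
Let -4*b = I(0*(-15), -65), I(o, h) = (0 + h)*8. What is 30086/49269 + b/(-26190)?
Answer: 26051579/43011837 ≈ 0.60568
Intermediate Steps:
I(o, h) = 8*h (I(o, h) = h*8 = 8*h)
b = 130 (b = -2*(-65) = -¼*(-520) = 130)
30086/49269 + b/(-26190) = 30086/49269 + 130/(-26190) = 30086*(1/49269) + 130*(-1/26190) = 30086/49269 - 13/2619 = 26051579/43011837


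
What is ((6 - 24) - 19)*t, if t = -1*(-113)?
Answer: -4181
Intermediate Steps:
t = 113
((6 - 24) - 19)*t = ((6 - 24) - 19)*113 = (-18 - 19)*113 = -37*113 = -4181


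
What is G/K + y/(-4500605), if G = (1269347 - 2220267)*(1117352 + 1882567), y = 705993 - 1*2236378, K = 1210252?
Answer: -641939870535432919/272343310123 ≈ -2.3571e+6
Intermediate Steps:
y = -1530385 (y = 705993 - 2236378 = -1530385)
G = -2852682975480 (G = -950920*2999919 = -2852682975480)
G/K + y/(-4500605) = -2852682975480/1210252 - 1530385/(-4500605) = -2852682975480*1/1210252 - 1530385*(-1/4500605) = -713170743870/302563 + 306077/900121 = -641939870535432919/272343310123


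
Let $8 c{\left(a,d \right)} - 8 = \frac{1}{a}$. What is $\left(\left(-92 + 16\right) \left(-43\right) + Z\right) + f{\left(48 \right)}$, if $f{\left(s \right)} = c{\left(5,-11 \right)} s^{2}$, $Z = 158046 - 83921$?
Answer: $\frac{398773}{5} \approx 79755.0$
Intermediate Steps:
$c{\left(a,d \right)} = 1 + \frac{1}{8 a}$
$Z = 74125$
$f{\left(s \right)} = \frac{41 s^{2}}{40}$ ($f{\left(s \right)} = \frac{\frac{1}{8} + 5}{5} s^{2} = \frac{1}{5} \cdot \frac{41}{8} s^{2} = \frac{41 s^{2}}{40}$)
$\left(\left(-92 + 16\right) \left(-43\right) + Z\right) + f{\left(48 \right)} = \left(\left(-92 + 16\right) \left(-43\right) + 74125\right) + \frac{41 \cdot 48^{2}}{40} = \left(\left(-76\right) \left(-43\right) + 74125\right) + \frac{41}{40} \cdot 2304 = \left(3268 + 74125\right) + \frac{11808}{5} = 77393 + \frac{11808}{5} = \frac{398773}{5}$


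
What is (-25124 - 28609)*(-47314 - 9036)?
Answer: 3027854550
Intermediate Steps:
(-25124 - 28609)*(-47314 - 9036) = -53733*(-56350) = 3027854550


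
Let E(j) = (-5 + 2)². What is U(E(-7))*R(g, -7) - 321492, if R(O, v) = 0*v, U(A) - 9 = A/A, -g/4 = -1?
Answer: -321492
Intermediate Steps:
g = 4 (g = -4*(-1) = 4)
E(j) = 9 (E(j) = (-3)² = 9)
U(A) = 10 (U(A) = 9 + A/A = 9 + 1 = 10)
R(O, v) = 0
U(E(-7))*R(g, -7) - 321492 = 10*0 - 321492 = 0 - 321492 = -321492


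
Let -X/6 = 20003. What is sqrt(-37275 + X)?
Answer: 3*I*sqrt(17477) ≈ 396.6*I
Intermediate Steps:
X = -120018 (X = -6*20003 = -120018)
sqrt(-37275 + X) = sqrt(-37275 - 120018) = sqrt(-157293) = 3*I*sqrt(17477)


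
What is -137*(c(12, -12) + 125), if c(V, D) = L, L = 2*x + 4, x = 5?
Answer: -19043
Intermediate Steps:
L = 14 (L = 2*5 + 4 = 10 + 4 = 14)
c(V, D) = 14
-137*(c(12, -12) + 125) = -137*(14 + 125) = -137*139 = -19043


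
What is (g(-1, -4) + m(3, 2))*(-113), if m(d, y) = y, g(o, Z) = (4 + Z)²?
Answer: -226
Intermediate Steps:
(g(-1, -4) + m(3, 2))*(-113) = ((4 - 4)² + 2)*(-113) = (0² + 2)*(-113) = (0 + 2)*(-113) = 2*(-113) = -226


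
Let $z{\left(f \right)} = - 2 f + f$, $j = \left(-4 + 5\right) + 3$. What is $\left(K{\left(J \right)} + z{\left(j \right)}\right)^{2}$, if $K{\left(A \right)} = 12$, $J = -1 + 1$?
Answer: $64$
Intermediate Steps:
$J = 0$
$j = 4$ ($j = 1 + 3 = 4$)
$z{\left(f \right)} = - f$
$\left(K{\left(J \right)} + z{\left(j \right)}\right)^{2} = \left(12 - 4\right)^{2} = 8^{2} = 64$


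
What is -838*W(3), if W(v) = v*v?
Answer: -7542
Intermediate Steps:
W(v) = v²
-838*W(3) = -838*3² = -838*9 = -7542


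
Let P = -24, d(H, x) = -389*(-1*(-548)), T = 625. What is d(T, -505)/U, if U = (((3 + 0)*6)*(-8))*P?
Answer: -53293/864 ≈ -61.682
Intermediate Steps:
d(H, x) = -213172 (d(H, x) = -389/(1/548) = -389/1/548 = -389*548 = -213172)
U = 3456 (U = (((3 + 0)*6)*(-8))*(-24) = ((3*6)*(-8))*(-24) = (18*(-8))*(-24) = -144*(-24) = 3456)
d(T, -505)/U = -213172/3456 = -213172*1/3456 = -53293/864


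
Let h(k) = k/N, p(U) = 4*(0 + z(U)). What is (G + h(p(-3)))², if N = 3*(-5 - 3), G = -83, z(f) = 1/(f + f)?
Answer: 8922169/1296 ≈ 6884.4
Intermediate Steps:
z(f) = 1/(2*f)
p(U) = 2/U (p(U) = 4*(0 + 1/(2*U)) = 4*(1/(2*U)) = 2/U)
N = -24 (N = 3*(-8) = -24)
h(k) = -k/24 (h(k) = k/(-24) = k*(-1/24) = -k/24)
(G + h(p(-3)))² = (-83 - 1/(12*(-3)))² = (-83 - (-1)/(12*3))² = (-83 - 1/24*(-⅔))² = (-83 + 1/36)² = (-2987/36)² = 8922169/1296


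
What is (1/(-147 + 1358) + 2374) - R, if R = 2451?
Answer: -93246/1211 ≈ -76.999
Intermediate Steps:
(1/(-147 + 1358) + 2374) - R = (1/(-147 + 1358) + 2374) - 1*2451 = (1/1211 + 2374) - 2451 = 2874915/1211 - 2451 = -93246/1211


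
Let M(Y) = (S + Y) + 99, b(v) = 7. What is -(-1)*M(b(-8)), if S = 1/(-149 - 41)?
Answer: 20139/190 ≈ 105.99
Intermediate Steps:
S = -1/190 (S = 1/(-190) = -1/190 ≈ -0.0052632)
M(Y) = 18809/190 + Y (M(Y) = (-1/190 + Y) + 99 = 18809/190 + Y)
-(-1)*M(b(-8)) = -(-1)*(18809/190 + 7) = -(-1)*20139/190 = -1*(-20139/190) = 20139/190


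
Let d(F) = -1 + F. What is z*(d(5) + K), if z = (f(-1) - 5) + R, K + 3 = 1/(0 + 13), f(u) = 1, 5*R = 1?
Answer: -266/65 ≈ -4.0923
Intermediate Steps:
R = 1/5 (R = (1/5)*1 = 1/5 ≈ 0.20000)
K = -38/13 (K = -3 + 1/(0 + 13) = -3 + 1/13 = -38/13 ≈ -2.9231)
z = -19/5 (z = (1 - 5) + 1/5 = -4 + 1/5 = -19/5 ≈ -3.8000)
z*(d(5) + K) = -19*((-1 + 5) - 38/13)/5 = -19*(4 - 38/13)/5 = -19/5*14/13 = -266/65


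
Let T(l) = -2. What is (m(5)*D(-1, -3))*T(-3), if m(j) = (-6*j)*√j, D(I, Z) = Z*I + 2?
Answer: 300*√5 ≈ 670.82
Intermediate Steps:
D(I, Z) = 2 + I*Z (D(I, Z) = I*Z + 2 = 2 + I*Z)
m(j) = -6*j^(3/2)
(m(5)*D(-1, -3))*T(-3) = ((-30*√5)*(2 - 1*(-3)))*(-2) = ((-30*√5)*(2 + 3))*(-2) = (-30*√5*5)*(-2) = -150*√5*(-2) = 300*√5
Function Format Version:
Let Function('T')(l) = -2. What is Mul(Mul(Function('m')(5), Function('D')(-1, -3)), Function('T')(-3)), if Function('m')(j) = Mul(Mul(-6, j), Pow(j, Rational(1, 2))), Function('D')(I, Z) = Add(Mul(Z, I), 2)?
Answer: Mul(300, Pow(5, Rational(1, 2))) ≈ 670.82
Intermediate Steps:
Function('D')(I, Z) = Add(2, Mul(I, Z)) (Function('D')(I, Z) = Add(Mul(I, Z), 2) = Add(2, Mul(I, Z)))
Function('m')(j) = Mul(-6, Pow(j, Rational(3, 2)))
Mul(Mul(Function('m')(5), Function('D')(-1, -3)), Function('T')(-3)) = Mul(Mul(Mul(-6, Pow(5, Rational(3, 2))), Add(2, Mul(-1, -3))), -2) = Mul(Mul(Mul(-6, Mul(5, Pow(5, Rational(1, 2)))), Add(2, 3)), -2) = Mul(Mul(Mul(-30, Pow(5, Rational(1, 2))), 5), -2) = Mul(Mul(-150, Pow(5, Rational(1, 2))), -2) = Mul(300, Pow(5, Rational(1, 2)))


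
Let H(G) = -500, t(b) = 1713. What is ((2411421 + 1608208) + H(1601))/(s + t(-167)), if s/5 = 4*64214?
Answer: 4019129/1285993 ≈ 3.1253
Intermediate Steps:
s = 1284280 (s = 5*(4*64214) = 5*256856 = 1284280)
((2411421 + 1608208) + H(1601))/(s + t(-167)) = ((2411421 + 1608208) - 500)/(1284280 + 1713) = (4019629 - 500)/1285993 = 4019129*(1/1285993) = 4019129/1285993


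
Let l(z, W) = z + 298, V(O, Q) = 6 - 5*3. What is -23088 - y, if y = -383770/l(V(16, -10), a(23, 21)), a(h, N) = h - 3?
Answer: -6288662/289 ≈ -21760.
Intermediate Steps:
a(h, N) = -3 + h
V(O, Q) = -9 (V(O, Q) = 6 - 15 = -9)
l(z, W) = 298 + z
y = -383770/289 (y = -383770/(298 - 9) = -383770/289 ≈ -1327.9)
-23088 - y = -23088 - 1*(-383770/289) = -23088 + 383770/289 = -6288662/289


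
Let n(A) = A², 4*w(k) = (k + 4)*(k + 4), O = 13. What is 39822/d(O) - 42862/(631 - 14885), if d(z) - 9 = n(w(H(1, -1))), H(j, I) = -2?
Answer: 142012852/35635 ≈ 3985.2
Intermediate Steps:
w(k) = (4 + k)²/4 (w(k) = ((k + 4)*(k + 4))/4 = ((4 + k)*(4 + k))/4 = (4 + k)²/4)
d(z) = 10 (d(z) = 9 + ((4 - 2)²/4)² = 9 + ((¼)*2²)² = 9 + ((¼)*4)² = 9 + 1² = 9 + 1 = 10)
39822/d(O) - 42862/(631 - 14885) = 39822/10 - 42862/(631 - 14885) = 39822*(⅒) - 42862/(-14254) = 19911/5 - 42862*(-1/14254) = 19911/5 + 21431/7127 = 142012852/35635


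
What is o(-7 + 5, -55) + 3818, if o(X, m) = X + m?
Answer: 3761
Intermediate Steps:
o(-7 + 5, -55) + 3818 = ((-7 + 5) - 55) + 3818 = (-2 - 55) + 3818 = -57 + 3818 = 3761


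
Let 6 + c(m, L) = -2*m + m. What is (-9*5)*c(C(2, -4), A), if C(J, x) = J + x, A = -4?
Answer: 180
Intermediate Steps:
c(m, L) = -6 - m (c(m, L) = -6 + (-2*m + m) = -6 - m)
(-9*5)*c(C(2, -4), A) = (-9*5)*(-6 - (2 - 4)) = -45*(-6 - 1*(-2)) = -45*(-6 + 2) = -45*(-4) = 180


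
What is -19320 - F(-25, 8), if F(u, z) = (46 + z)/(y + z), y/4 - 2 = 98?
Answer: -1313769/68 ≈ -19320.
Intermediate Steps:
y = 400 (y = 8 + 4*98 = 8 + 392 = 400)
F(u, z) = (46 + z)/(400 + z)
-19320 - F(-25, 8) = -19320 - (46 + 8)/(400 + 8) = -19320 - 54/408 = -19320 - 1*9/68 = -19320 - 9/68 = -1313769/68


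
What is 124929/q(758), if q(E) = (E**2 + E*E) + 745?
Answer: 41643/383291 ≈ 0.10865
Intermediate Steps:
q(E) = 745 + 2*E**2 (q(E) = (E**2 + E**2) + 745 = 2*E**2 + 745 = 745 + 2*E**2)
124929/q(758) = 124929/(745 + 2*758**2) = 124929/(745 + 2*574564) = 124929/(745 + 1149128) = 124929/1149873 = 124929*(1/1149873) = 41643/383291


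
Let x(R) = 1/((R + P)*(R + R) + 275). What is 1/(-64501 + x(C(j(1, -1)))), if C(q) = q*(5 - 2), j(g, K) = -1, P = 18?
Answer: -185/11932684 ≈ -1.5504e-5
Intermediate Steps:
C(q) = 3*q (C(q) = q*3 = 3*q)
x(R) = 1/(275 + 2*R*(18 + R)) (x(R) = 1/((R + 18)*(R + R) + 275) = 1/((18 + R)*(2*R) + 275) = 1/(2*R*(18 + R) + 275) = 1/(275 + 2*R*(18 + R)))
1/(-64501 + x(C(j(1, -1)))) = 1/(-64501 + 1/(275 + 2*(3*(-1))**2 + 36*(3*(-1)))) = 1/(-64501 + 1/(275 + 2*(-3)**2 + 36*(-3))) = 1/(-64501 + 1/(275 + 2*9 - 108)) = 1/(-64501 + 1/(275 + 18 - 108)) = 1/(-64501 + 1/185) = 1/(-11932684/185) = -185/11932684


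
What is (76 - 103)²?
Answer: 729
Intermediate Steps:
(76 - 103)² = (-27)² = 729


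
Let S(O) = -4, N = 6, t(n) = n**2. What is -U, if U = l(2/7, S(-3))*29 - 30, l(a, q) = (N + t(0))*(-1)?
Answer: 204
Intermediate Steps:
l(a, q) = -6 (l(a, q) = (6 + 0**2)*(-1) = (6 + 0)*(-1) = 6*(-1) = -6)
U = -204 (U = -6*29 - 30 = -174 - 30 = -204)
-U = -1*(-204) = 204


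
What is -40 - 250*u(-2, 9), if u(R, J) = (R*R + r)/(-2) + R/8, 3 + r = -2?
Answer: -205/2 ≈ -102.50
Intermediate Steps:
r = -5 (r = -3 - 2 = -5)
u(R, J) = 5/2 - R**2/2 + R/8 (u(R, J) = (R*R - 5)/(-2) + R/8 = (R**2 - 5)*(-1/2) + R*(1/8) = (-5 + R**2)*(-1/2) + R/8 = (5/2 - R**2/2) + R/8 = 5/2 - R**2/2 + R/8)
-40 - 250*u(-2, 9) = -40 - 250*(5/2 - 1/2*(-2)**2 + (1/8)*(-2)) = -40 - 250*(5/2 - 1/2*4 - 1/4) = -40 - 250*(5/2 - 2 - 1/4) = -40 - 250*1/4 = -40 - 125/2 = -205/2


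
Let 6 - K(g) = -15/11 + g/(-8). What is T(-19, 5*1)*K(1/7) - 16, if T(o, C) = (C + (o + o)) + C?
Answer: -4899/22 ≈ -222.68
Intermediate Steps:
T(o, C) = 2*C + 2*o (T(o, C) = (C + 2*o) + C = 2*C + 2*o)
K(g) = 81/11 + g/8 (K(g) = 6 - (-15/11 + g/(-8)) = 6 - (-15*1/11 + g*(-⅛)) = 6 - (-15/11 - g/8) = 6 + (15/11 + g/8) = 81/11 + g/8)
T(-19, 5*1)*K(1/7) - 16 = (2*(5*1) + 2*(-19))*(81/11 + (⅛)/7) - 16 = (2*5 - 38)*(81/11 + (⅛)*(⅐)) - 16 = (10 - 38)*(81/11 + 1/56) - 16 = -28*4547/616 - 16 = -4547/22 - 16 = -4899/22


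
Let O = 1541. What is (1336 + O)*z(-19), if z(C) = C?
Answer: -54663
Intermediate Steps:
(1336 + O)*z(-19) = (1336 + 1541)*(-19) = 2877*(-19) = -54663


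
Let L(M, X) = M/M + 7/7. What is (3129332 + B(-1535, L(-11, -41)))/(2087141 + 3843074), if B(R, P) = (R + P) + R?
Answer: 3126264/5930215 ≈ 0.52718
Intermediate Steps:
L(M, X) = 2 (L(M, X) = 1 + 7*(⅐) = 1 + 1 = 2)
B(R, P) = P + 2*R (B(R, P) = (P + R) + R = P + 2*R)
(3129332 + B(-1535, L(-11, -41)))/(2087141 + 3843074) = (3129332 + (2 + 2*(-1535)))/(2087141 + 3843074) = (3129332 + (2 - 3070))/5930215 = (3129332 - 3068)*(1/5930215) = 3126264*(1/5930215) = 3126264/5930215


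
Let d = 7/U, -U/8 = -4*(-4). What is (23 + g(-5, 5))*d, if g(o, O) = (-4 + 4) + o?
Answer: -63/64 ≈ -0.98438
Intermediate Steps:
U = -128 (U = -(-32)*(-4) = -8*16 = -128)
d = -7/128 (d = 7/(-128) = 7*(-1/128) = -7/128 ≈ -0.054688)
g(o, O) = o (g(o, O) = 0 + o = o)
(23 + g(-5, 5))*d = (23 - 5)*(-7/128) = 18*(-7/128) = -63/64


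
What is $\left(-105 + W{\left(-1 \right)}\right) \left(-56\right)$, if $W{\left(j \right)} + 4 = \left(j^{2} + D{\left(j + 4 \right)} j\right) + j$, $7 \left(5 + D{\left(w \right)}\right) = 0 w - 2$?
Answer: $5808$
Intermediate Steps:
$D{\left(w \right)} = - \frac{37}{7}$ ($D{\left(w \right)} = -5 + \frac{0 w - 2}{7} = -5 + \frac{0 - 2}{7} = -5 + \frac{1}{7} \left(-2\right) = -5 - \frac{2}{7} = - \frac{37}{7}$)
$W{\left(j \right)} = -4 + j^{2} - \frac{30 j}{7}$ ($W{\left(j \right)} = -4 + \left(\left(j^{2} - \frac{37 j}{7}\right) + j\right) = -4 + \left(j^{2} - \frac{30 j}{7}\right) = -4 + j^{2} - \frac{30 j}{7}$)
$\left(-105 + W{\left(-1 \right)}\right) \left(-56\right) = \left(-105 - \left(- \frac{2}{7} - 1\right)\right) \left(-56\right) = \left(-105 + \left(-4 + 1 + \frac{30}{7}\right)\right) \left(-56\right) = \left(-105 + \frac{9}{7}\right) \left(-56\right) = \left(- \frac{726}{7}\right) \left(-56\right) = 5808$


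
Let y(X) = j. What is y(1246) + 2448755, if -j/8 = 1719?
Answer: 2435003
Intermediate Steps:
j = -13752 (j = -8*1719 = -13752)
y(X) = -13752
y(1246) + 2448755 = -13752 + 2448755 = 2435003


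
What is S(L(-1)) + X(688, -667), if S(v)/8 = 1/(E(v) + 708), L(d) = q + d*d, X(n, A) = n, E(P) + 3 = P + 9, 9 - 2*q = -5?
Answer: 248372/361 ≈ 688.01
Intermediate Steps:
q = 7 (q = 9/2 - ½*(-5) = 9/2 + 5/2 = 7)
E(P) = 6 + P (E(P) = -3 + (P + 9) = -3 + (9 + P) = 6 + P)
L(d) = 7 + d² (L(d) = 7 + d*d = 7 + d²)
S(v) = 8/(714 + v) (S(v) = 8/((6 + v) + 708) = 8/(714 + v))
S(L(-1)) + X(688, -667) = 8/(714 + (7 + (-1)²)) + 688 = 8/(714 + (7 + 1)) + 688 = 8/(714 + 8) + 688 = 8/722 + 688 = 8*(1/722) + 688 = 4/361 + 688 = 248372/361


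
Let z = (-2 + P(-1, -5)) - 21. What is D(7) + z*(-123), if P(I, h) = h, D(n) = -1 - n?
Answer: 3436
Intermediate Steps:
z = -28 (z = (-2 - 5) - 21 = -7 - 21 = -28)
D(7) + z*(-123) = (-1 - 1*7) - 28*(-123) = (-1 - 7) + 3444 = -8 + 3444 = 3436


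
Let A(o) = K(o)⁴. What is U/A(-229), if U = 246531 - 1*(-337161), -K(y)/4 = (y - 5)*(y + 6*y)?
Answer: 48641/422334187305960965188608 ≈ 1.1517e-19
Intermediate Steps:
K(y) = -28*y*(-5 + y) (K(y) = -4*(y - 5)*(y + 6*y) = -4*(-5 + y)*7*y = -28*y*(-5 + y))
U = 583692 (U = 246531 + 337161 = 583692)
A(o) = 614656*o⁴*(5 - o)⁴ (A(o) = (28*o*(5 - o))⁴ = 614656*o⁴*(5 - o)⁴)
U/A(-229) = 583692/((614656*(-229)⁴*(-5 - 229)⁴)) = 583692/((614656*2750058481*(-234)⁴)) = 583692/((614656*2750058481*2998219536)) = 583692/5068010247671531582263296 = 583692*(1/5068010247671531582263296) = 48641/422334187305960965188608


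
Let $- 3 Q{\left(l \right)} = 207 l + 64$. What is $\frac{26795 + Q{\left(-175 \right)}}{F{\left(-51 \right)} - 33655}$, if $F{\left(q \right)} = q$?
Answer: $- \frac{3067}{2661} \approx -1.1526$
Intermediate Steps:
$Q{\left(l \right)} = - \frac{64}{3} - 69 l$ ($Q{\left(l \right)} = - \frac{207 l + 64}{3} = - \frac{64 + 207 l}{3} = - \frac{64}{3} - 69 l$)
$\frac{26795 + Q{\left(-175 \right)}}{F{\left(-51 \right)} - 33655} = \frac{26795 - - \frac{36161}{3}}{-51 - 33655} = \frac{26795 + \left(- \frac{64}{3} + 12075\right)}{-33706} = \left(26795 + \frac{36161}{3}\right) \left(- \frac{1}{33706}\right) = \frac{116546}{3} \left(- \frac{1}{33706}\right) = - \frac{3067}{2661}$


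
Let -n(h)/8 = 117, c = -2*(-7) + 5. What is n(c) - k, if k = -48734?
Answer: 47798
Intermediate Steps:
c = 19 (c = 14 + 5 = 19)
n(h) = -936 (n(h) = -8*117 = -936)
n(c) - k = -936 - 1*(-48734) = -936 + 48734 = 47798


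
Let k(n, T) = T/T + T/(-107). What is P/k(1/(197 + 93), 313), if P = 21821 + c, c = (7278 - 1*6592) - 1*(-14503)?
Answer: -1980035/103 ≈ -19224.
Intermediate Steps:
k(n, T) = 1 - T/107 (k(n, T) = 1 + T*(-1/107) = 1 - T/107)
c = 15189 (c = (7278 - 6592) + 14503 = 686 + 14503 = 15189)
P = 37010 (P = 21821 + 15189 = 37010)
P/k(1/(197 + 93), 313) = 37010/(1 - 1/107*313) = 37010/(1 - 313/107) = 37010/(-206/107) = 37010*(-107/206) = -1980035/103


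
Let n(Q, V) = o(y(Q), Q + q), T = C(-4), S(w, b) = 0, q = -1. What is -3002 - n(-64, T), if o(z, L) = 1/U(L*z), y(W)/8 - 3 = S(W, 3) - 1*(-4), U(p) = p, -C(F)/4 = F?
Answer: -10927279/3640 ≈ -3002.0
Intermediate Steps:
C(F) = -4*F
T = 16 (T = -4*(-4) = 16)
y(W) = 56 (y(W) = 24 + 8*(0 - 1*(-4)) = 24 + 8*(0 + 4) = 24 + 8*4 = 24 + 32 = 56)
o(z, L) = 1/(L*z)
n(Q, V) = 1/(56*(-1 + Q)) (n(Q, V) = 1/((Q - 1)*56) = (1/56)/(-1 + Q) = 1/(56*(-1 + Q)))
-3002 - n(-64, T) = -3002 - 1/(56*(-1 - 64)) = -3002 - 1/(56*(-65)) = -3002 - (-1)/(56*65) = -3002 - 1*(-1/3640) = -3002 + 1/3640 = -10927279/3640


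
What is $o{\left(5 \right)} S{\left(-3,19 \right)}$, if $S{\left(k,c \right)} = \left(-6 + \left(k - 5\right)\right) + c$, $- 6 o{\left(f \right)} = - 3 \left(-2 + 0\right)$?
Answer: $-5$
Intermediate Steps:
$o{\left(f \right)} = -1$ ($o{\left(f \right)} = - \frac{\left(-3\right) \left(-2 + 0\right)}{6} = - \frac{\left(-3\right) \left(-2\right)}{6} = \left(- \frac{1}{6}\right) 6 = -1$)
$S{\left(k,c \right)} = -11 + c + k$ ($S{\left(k,c \right)} = \left(-6 + \left(-5 + k\right)\right) + c = \left(-11 + k\right) + c = -11 + c + k$)
$o{\left(5 \right)} S{\left(-3,19 \right)} = - (-11 + 19 - 3) = \left(-1\right) 5 = -5$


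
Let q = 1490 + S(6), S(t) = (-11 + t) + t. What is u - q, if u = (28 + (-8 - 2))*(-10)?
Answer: -1671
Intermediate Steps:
S(t) = -11 + 2*t
u = -180 (u = (28 - 10)*(-10) = 18*(-10) = -180)
q = 1491 (q = 1490 + (-11 + 2*6) = 1490 + (-11 + 12) = 1490 + 1 = 1491)
u - q = -180 - 1*1491 = -180 - 1491 = -1671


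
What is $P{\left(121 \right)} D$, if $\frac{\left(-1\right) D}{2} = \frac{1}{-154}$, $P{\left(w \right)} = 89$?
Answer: $\frac{89}{77} \approx 1.1558$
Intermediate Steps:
$D = \frac{1}{77}$ ($D = - \frac{2}{-154} = \left(-2\right) \left(- \frac{1}{154}\right) = \frac{1}{77} \approx 0.012987$)
$P{\left(121 \right)} D = 89 \cdot \frac{1}{77} = \frac{89}{77}$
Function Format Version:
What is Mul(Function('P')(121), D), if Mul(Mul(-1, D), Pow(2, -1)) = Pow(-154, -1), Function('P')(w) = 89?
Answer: Rational(89, 77) ≈ 1.1558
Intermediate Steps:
D = Rational(1, 77) (D = Mul(-2, Pow(-154, -1)) = Mul(-2, Rational(-1, 154)) = Rational(1, 77) ≈ 0.012987)
Mul(Function('P')(121), D) = Mul(89, Rational(1, 77)) = Rational(89, 77)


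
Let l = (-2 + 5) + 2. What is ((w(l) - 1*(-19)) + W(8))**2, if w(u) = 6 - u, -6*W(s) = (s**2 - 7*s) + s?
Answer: 2704/9 ≈ 300.44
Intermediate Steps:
W(s) = s - s**2/6 (W(s) = -((s**2 - 7*s) + s)/6 = -(s**2 - 6*s)/6 = s - s**2/6)
l = 5 (l = 3 + 2 = 5)
((w(l) - 1*(-19)) + W(8))**2 = (((6 - 1*5) - 1*(-19)) + (1/6)*8*(6 - 1*8))**2 = (((6 - 5) + 19) + (1/6)*8*(6 - 8))**2 = ((1 + 19) + (1/6)*8*(-2))**2 = (20 - 8/3)**2 = (52/3)**2 = 2704/9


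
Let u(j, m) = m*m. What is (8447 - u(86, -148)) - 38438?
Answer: -51895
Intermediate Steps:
u(j, m) = m**2
(8447 - u(86, -148)) - 38438 = (8447 - 1*(-148)**2) - 38438 = (8447 - 1*21904) - 38438 = (8447 - 21904) - 38438 = -13457 - 38438 = -51895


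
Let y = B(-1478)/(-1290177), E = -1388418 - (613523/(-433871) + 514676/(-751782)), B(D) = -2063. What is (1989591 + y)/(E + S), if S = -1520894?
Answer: -139545038255257163403290/204051868524939022581819 ≈ -0.68387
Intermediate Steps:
E = -226434255836696107/163088204061 (E = -1388418 - (613523*(-1/433871) + 514676*(-1/751782)) = -1388418 - (-613523/433871 - 257338/375891) = -1388418 - 1*(-342269269391/163088204061) = -1388418 + 342269269391/163088204061 = -226434255836696107/163088204061 ≈ -1.3884e+6)
y = 2063/1290177 (y = -2063/(-1290177) = -2063*(-1/1290177) = 2063/1290177 ≈ 0.0015990)
(1989591 + y)/(E + S) = (1989591 + 2063/1290177)/(-226434255836696107/163088204061 - 1520894) = 2566924549670/(1290177*(-474474126863846641/163088204061)) = (2566924549670/1290177)*(-163088204061/474474126863846641) = -139545038255257163403290/204051868524939022581819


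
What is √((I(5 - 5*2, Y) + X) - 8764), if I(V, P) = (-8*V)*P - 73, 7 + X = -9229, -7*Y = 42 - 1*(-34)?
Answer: I*√906857/7 ≈ 136.04*I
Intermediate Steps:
Y = -76/7 (Y = -(42 - 1*(-34))/7 = -(42 + 34)/7 = -⅐*76 = -76/7 ≈ -10.857)
X = -9236 (X = -7 - 9229 = -9236)
I(V, P) = -73 - 8*P*V (I(V, P) = -8*P*V - 73 = -73 - 8*P*V)
√((I(5 - 5*2, Y) + X) - 8764) = √(((-73 - 8*(-76/7)*(5 - 5*2)) - 9236) - 8764) = √(((-73 - 8*(-76/7)*(5 - 10)) - 9236) - 8764) = √(((-73 - 8*(-76/7)*(-5)) - 9236) - 8764) = √(((-73 - 3040/7) - 9236) - 8764) = √((-3551/7 - 9236) - 8764) = √(-68203/7 - 8764) = √(-129551/7) = I*√906857/7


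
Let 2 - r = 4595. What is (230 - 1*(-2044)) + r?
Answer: -2319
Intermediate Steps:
r = -4593 (r = 2 - 1*4595 = 2 - 4595 = -4593)
(230 - 1*(-2044)) + r = (230 - 1*(-2044)) - 4593 = (230 + 2044) - 4593 = 2274 - 4593 = -2319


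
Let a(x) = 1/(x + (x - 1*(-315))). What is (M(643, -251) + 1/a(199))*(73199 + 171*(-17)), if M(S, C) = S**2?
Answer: 29112275304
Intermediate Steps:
a(x) = 1/(315 + 2*x) (a(x) = 1/(x + (x + 315)) = 1/(x + (315 + x)) = 1/(315 + 2*x))
(M(643, -251) + 1/a(199))*(73199 + 171*(-17)) = (643**2 + 1/(1/(315 + 2*199)))*(73199 + 171*(-17)) = (413449 + 1/(1/(315 + 398)))*(73199 - 2907) = (413449 + 1/(1/713))*70292 = (413449 + 713)*70292 = 414162*70292 = 29112275304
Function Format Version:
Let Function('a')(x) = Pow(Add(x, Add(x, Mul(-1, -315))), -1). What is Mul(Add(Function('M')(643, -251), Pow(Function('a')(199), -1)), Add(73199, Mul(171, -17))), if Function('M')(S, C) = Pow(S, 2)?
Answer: 29112275304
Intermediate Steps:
Function('a')(x) = Pow(Add(315, Mul(2, x)), -1) (Function('a')(x) = Pow(Add(x, Add(x, 315)), -1) = Pow(Add(x, Add(315, x)), -1) = Pow(Add(315, Mul(2, x)), -1))
Mul(Add(Function('M')(643, -251), Pow(Function('a')(199), -1)), Add(73199, Mul(171, -17))) = Mul(Add(Pow(643, 2), Pow(Pow(Add(315, Mul(2, 199)), -1), -1)), Add(73199, Mul(171, -17))) = Mul(Add(413449, Pow(Pow(Add(315, 398), -1), -1)), Add(73199, -2907)) = Mul(Add(413449, Pow(Pow(713, -1), -1)), 70292) = Mul(Add(413449, Pow(Rational(1, 713), -1)), 70292) = Mul(Add(413449, 713), 70292) = Mul(414162, 70292) = 29112275304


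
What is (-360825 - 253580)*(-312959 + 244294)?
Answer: 42188119325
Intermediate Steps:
(-360825 - 253580)*(-312959 + 244294) = -614405*(-68665) = 42188119325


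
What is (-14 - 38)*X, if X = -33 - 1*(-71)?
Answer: -1976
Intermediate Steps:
X = 38 (X = -33 + 71 = 38)
(-14 - 38)*X = (-14 - 38)*38 = -52*38 = -1976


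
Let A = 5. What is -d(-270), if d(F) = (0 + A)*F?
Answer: 1350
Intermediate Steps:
d(F) = 5*F (d(F) = (0 + 5)*F = 5*F)
-d(-270) = -5*(-270) = -1*(-1350) = 1350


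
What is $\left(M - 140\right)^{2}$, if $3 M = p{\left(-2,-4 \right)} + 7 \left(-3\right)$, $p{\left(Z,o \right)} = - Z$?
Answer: $\frac{192721}{9} \approx 21413.0$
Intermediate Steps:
$M = - \frac{19}{3}$ ($M = \frac{\left(-1\right) \left(-2\right) + 7 \left(-3\right)}{3} = \frac{2 - 21}{3} = \frac{1}{3} \left(-19\right) = - \frac{19}{3} \approx -6.3333$)
$\left(M - 140\right)^{2} = \left(- \frac{19}{3} - 140\right)^{2} = \left(- \frac{439}{3}\right)^{2} = \frac{192721}{9}$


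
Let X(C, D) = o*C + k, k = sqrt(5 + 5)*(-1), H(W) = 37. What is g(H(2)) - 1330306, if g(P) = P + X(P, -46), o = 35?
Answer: -1328974 - sqrt(10) ≈ -1.3290e+6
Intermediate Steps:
k = -sqrt(10) (k = sqrt(10)*(-1) = -sqrt(10) ≈ -3.1623)
X(C, D) = -sqrt(10) + 35*C (X(C, D) = 35*C - sqrt(10) = -sqrt(10) + 35*C)
g(P) = -sqrt(10) + 36*P (g(P) = P + (-sqrt(10) + 35*P) = -sqrt(10) + 36*P)
g(H(2)) - 1330306 = (-sqrt(10) + 36*37) - 1330306 = (-sqrt(10) + 1332) - 1330306 = (1332 - sqrt(10)) - 1330306 = -1328974 - sqrt(10)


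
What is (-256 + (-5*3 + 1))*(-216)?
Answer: 58320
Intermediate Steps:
(-256 + (-5*3 + 1))*(-216) = (-256 + (-15 + 1))*(-216) = (-256 - 14)*(-216) = -270*(-216) = 58320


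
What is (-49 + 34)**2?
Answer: 225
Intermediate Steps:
(-49 + 34)**2 = (-15)**2 = 225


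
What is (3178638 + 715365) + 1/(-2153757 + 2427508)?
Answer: 1065987215254/273751 ≈ 3.8940e+6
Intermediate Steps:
(3178638 + 715365) + 1/(-2153757 + 2427508) = 3894003 + 1/273751 = 1065987215254/273751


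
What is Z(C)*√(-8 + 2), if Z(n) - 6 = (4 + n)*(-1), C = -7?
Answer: 9*I*√6 ≈ 22.045*I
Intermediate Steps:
Z(n) = 2 - n (Z(n) = 6 + (4 + n)*(-1) = 6 + (-4 - n) = 2 - n)
Z(C)*√(-8 + 2) = (2 - 1*(-7))*√(-8 + 2) = (2 + 7)*√(-6) = 9*(I*√6) = 9*I*√6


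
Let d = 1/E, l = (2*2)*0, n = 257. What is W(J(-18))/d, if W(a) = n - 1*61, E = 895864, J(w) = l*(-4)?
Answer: 175589344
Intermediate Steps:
l = 0 (l = 4*0 = 0)
J(w) = 0 (J(w) = 0*(-4) = 0)
W(a) = 196 (W(a) = 257 - 1*61 = 257 - 61 = 196)
d = 1/895864 ≈ 1.1162e-6
W(J(-18))/d = 196/(1/895864) = 196*895864 = 175589344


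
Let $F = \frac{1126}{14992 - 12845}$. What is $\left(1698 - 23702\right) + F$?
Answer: $- \frac{47241462}{2147} \approx -22003.0$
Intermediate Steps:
$F = \frac{1126}{2147} \approx 0.52445$
$\left(1698 - 23702\right) + F = \left(1698 - 23702\right) + \frac{1126}{2147} = -22004 + \frac{1126}{2147} = - \frac{47241462}{2147}$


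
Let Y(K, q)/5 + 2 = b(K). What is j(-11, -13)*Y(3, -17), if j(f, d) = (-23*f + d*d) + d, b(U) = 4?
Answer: 4090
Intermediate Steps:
j(f, d) = d + d**2 - 23*f (j(f, d) = (-23*f + d**2) + d = (d**2 - 23*f) + d = d + d**2 - 23*f)
Y(K, q) = 10 (Y(K, q) = -10 + 5*4 = -10 + 20 = 10)
j(-11, -13)*Y(3, -17) = (-13 + (-13)**2 - 23*(-11))*10 = (-13 + 169 + 253)*10 = 409*10 = 4090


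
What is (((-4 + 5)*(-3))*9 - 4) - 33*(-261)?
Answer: 8582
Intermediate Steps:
(((-4 + 5)*(-3))*9 - 4) - 33*(-261) = ((1*(-3))*9 - 4) + 8613 = (-3*9 - 4) + 8613 = (-27 - 4) + 8613 = -31 + 8613 = 8582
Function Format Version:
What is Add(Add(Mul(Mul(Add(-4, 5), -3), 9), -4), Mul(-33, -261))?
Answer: 8582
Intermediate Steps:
Add(Add(Mul(Mul(Add(-4, 5), -3), 9), -4), Mul(-33, -261)) = Add(Add(Mul(Mul(1, -3), 9), -4), 8613) = Add(Add(Mul(-3, 9), -4), 8613) = Add(Add(-27, -4), 8613) = Add(-31, 8613) = 8582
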